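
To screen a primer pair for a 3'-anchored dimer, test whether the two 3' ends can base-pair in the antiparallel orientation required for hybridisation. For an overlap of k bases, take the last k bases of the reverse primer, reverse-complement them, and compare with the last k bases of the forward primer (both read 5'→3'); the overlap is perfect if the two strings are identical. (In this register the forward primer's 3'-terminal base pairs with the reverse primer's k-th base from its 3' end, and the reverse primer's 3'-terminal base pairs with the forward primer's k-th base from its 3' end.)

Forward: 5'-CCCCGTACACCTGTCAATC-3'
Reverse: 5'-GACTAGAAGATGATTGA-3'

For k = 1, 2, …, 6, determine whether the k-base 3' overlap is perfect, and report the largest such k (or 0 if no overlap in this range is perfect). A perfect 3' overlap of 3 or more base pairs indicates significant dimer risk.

Longest perfect overlap: 6 complementary base pairs; significant dimer risk (threshold 3).

Last 6 bases (5'→3') — forward …TCAATC, reverse …GATTGA.
Reverse complement of the reverse primer's last 6 bases: TCAATC; its first k bases are the reverse complement of the reverse primer's last k bases, so a perfect k-base overlap needs the forward primer's last k bases to equal them.
Comparing (forward last k vs required): k=1: C vs T ✗; k=2: TC vs TC ✓; k=3: ATC vs TCA ✗; k=4: AATC vs TCAA ✗; k=5: CAATC vs TCAAT ✗; k=6: TCAATC vs TCAATC ✓.
Perfect overlaps at k = 2, 6; the largest is 6.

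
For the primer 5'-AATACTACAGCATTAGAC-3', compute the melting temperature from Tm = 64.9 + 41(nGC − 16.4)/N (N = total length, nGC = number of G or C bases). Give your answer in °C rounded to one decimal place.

41.2°C

Base counts: A=8, T=4, G=2, C=4; G+C = 6, N = 18.
Tm = 64.9 + 41·(6 − 16.4)/18 = 64.9 + -426.40/18 = 41.2°C.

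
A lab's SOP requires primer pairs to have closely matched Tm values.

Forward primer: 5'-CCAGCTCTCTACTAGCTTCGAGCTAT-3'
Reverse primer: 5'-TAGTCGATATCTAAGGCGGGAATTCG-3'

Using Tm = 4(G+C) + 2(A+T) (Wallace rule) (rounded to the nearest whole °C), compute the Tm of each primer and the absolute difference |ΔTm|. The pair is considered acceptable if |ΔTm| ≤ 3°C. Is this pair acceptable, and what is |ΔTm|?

Forward: A=5 T=8 G=4 C=9 → Tm = 2·13 + 4·13 = 78°C.
Reverse: A=7 T=7 G=8 C=4 → Tm = 2·14 + 4·12 = 76°C.
|ΔTm| = |78 − 76| = 2°C, ≤ 3°C.

|ΔTm| = 2°C; the pair is acceptable.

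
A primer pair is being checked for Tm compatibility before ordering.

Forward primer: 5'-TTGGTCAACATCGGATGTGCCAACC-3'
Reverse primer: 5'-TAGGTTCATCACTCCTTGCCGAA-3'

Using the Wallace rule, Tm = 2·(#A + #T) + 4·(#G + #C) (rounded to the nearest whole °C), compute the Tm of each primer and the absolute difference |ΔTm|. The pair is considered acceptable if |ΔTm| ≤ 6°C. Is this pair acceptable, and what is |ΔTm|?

|ΔTm| = 8°C; the pair is not acceptable.

Forward: A=6 T=6 G=6 C=7 → Tm = 2·12 + 4·13 = 76°C.
Reverse: A=5 T=7 G=4 C=7 → Tm = 2·12 + 4·11 = 68°C.
|ΔTm| = |76 − 68| = 8°C, > 6°C.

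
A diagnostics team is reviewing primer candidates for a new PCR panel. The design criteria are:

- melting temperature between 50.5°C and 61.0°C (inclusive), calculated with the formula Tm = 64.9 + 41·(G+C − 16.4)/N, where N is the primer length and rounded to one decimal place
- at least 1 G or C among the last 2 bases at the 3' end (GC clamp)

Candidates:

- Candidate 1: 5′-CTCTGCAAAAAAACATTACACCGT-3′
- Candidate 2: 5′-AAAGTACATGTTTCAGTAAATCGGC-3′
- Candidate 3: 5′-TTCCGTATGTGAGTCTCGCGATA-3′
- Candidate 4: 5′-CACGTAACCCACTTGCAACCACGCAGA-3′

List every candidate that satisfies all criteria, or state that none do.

Candidate 1 and Candidate 2.

Candidate 1 (24 nt, A=10 T=5 G=2 C=7): Tm = 64.9 + 41·(9 − 16.4)/24 = 52.3°C ✓; 3' end GT has 1 G/C ✓ — passes.
Candidate 2 (25 nt, A=9 T=7 G=5 C=4): Tm = 64.9 + 41·(9 − 16.4)/25 = 52.8°C ✓; 3' end GC has 2 G/C ✓ — passes.
Candidate 3 (23 nt, A=4 T=8 G=6 C=5): Tm = 64.9 + 41·(11 − 16.4)/23 = 55.3°C ✓; 3' end TA has 0 G/C, need ≥1 ✗ — fails.
Candidate 4 (27 nt, A=9 T=3 G=4 C=11): Tm = 64.9 + 41·(15 − 16.4)/27 = 62.8°C, outside 50.5–61.0°C ✗; 3' end GA has 1 G/C ✓ — fails.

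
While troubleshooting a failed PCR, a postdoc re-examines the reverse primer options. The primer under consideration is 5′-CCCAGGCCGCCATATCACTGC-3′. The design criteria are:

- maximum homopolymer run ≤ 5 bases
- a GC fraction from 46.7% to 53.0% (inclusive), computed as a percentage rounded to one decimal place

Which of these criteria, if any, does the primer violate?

Fails: GC content.

Base counts: A=4, T=3, G=4, C=10 (length 21).
homopolymer run: longest run = 3 ✓
GC content: GC 14/21 = 66.7%, outside 46.7–53.0% ✗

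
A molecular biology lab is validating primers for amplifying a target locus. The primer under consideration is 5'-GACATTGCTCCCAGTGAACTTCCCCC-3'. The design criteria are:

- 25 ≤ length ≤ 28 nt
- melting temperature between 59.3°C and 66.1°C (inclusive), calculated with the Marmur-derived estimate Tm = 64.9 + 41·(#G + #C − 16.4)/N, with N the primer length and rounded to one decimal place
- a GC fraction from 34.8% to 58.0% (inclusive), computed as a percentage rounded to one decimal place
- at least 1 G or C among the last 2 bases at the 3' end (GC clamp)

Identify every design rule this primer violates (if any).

Meets all criteria.

Base counts: A=5, T=6, G=4, C=11 (length 26).
length: length 26 ✓
Tm: Tm = 64.9 + 41·(15 − 16.4)/26 = 62.7°C ✓
GC content: GC 15/26 = 57.7% ✓
GC clamp: 3' end CC has 2 G/C ✓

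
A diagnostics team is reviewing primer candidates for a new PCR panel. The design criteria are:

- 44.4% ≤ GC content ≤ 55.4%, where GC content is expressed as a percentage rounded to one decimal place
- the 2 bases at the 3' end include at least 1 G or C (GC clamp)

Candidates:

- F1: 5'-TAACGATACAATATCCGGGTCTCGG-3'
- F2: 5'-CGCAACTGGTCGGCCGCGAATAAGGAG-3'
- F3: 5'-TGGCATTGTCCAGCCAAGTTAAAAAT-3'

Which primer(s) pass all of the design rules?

F1 only.

F1 (25 nt, A=7 T=6 G=6 C=6): GC 12/25 = 48.0% ✓; 3' end GG has 2 G/C ✓ — passes.
F2 (27 nt, A=7 T=3 G=10 C=7): GC 17/27 = 63.0%, outside 44.4–55.4% ✗; 3' end AG has 1 G/C ✓ — fails.
F3 (26 nt, A=9 T=7 G=5 C=5): GC 10/26 = 38.5%, outside 44.4–55.4% ✗; 3' end AT has 0 G/C, need ≥1 ✗ — fails.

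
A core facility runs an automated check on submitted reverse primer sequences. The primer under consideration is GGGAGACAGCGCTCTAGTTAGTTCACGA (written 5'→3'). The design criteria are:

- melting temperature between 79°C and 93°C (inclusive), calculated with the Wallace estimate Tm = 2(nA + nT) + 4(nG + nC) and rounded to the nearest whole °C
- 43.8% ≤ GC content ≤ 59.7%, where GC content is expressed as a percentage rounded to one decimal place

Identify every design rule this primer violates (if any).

Base counts: A=7, T=6, G=9, C=6 (length 28).
Tm: Tm = 2·13 + 4·15 = 86°C ✓
GC content: GC 15/28 = 53.6% ✓

Meets all criteria.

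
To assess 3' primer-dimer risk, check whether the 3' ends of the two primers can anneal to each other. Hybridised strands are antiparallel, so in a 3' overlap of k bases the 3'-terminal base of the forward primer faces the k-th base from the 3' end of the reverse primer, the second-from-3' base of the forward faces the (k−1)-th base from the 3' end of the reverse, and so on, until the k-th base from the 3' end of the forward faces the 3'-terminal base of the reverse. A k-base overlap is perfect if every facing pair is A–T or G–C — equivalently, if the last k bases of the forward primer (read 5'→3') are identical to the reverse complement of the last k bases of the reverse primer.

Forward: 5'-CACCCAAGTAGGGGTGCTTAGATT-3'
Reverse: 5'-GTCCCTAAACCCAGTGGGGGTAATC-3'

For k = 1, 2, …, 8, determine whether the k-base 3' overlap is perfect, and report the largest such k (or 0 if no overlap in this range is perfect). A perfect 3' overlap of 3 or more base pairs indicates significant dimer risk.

Last 8 bases (5'→3') — forward …CTTAGATT, reverse …GGGTAATC.
Reverse complement of the reverse primer's last 8 bases: GATTACCC; its first k bases are the reverse complement of the reverse primer's last k bases, so a perfect k-base overlap needs the forward primer's last k bases to equal them.
Comparing (forward last k vs required): k=1: T vs G ✗; k=2: TT vs GA ✗; k=3: ATT vs GAT ✗; k=4: GATT vs GATT ✓; k=5: AGATT vs GATTA ✗; k=6: TAGATT vs GATTAC ✗; k=7: TTAGATT vs GATTACC ✗; k=8: CTTAGATT vs GATTACCC ✗.
Only k = 4 is perfect, so the longest perfect 3' overlap is 4.

Longest perfect overlap: 4 complementary base pairs; significant dimer risk (threshold 3).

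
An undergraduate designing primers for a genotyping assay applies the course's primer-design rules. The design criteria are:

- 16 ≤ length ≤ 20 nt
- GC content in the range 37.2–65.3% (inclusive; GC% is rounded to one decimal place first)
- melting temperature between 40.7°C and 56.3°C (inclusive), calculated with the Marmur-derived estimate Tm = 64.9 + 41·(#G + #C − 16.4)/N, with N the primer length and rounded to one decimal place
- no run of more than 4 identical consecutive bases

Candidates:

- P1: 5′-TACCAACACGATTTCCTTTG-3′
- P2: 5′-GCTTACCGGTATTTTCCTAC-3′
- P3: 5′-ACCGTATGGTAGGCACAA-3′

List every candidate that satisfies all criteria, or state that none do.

P1 (20 nt, A=5 T=7 G=2 C=6): length 20 ✓; GC 8/20 = 40.0% ✓; Tm = 64.9 + 41·(8 − 16.4)/20 = 47.7°C ✓; longest run = 3 ✓ — passes.
P2 (20 nt, A=3 T=8 G=3 C=6): length 20 ✓; GC 9/20 = 45.0% ✓; Tm = 64.9 + 41·(9 − 16.4)/20 = 49.7°C ✓; longest run = 4 ✓ — passes.
P3 (18 nt, A=6 T=3 G=5 C=4): length 18 ✓; GC 9/18 = 50.0% ✓; Tm = 64.9 + 41·(9 − 16.4)/18 = 48.0°C ✓; longest run = 2 ✓ — passes.

P1, P2 and P3.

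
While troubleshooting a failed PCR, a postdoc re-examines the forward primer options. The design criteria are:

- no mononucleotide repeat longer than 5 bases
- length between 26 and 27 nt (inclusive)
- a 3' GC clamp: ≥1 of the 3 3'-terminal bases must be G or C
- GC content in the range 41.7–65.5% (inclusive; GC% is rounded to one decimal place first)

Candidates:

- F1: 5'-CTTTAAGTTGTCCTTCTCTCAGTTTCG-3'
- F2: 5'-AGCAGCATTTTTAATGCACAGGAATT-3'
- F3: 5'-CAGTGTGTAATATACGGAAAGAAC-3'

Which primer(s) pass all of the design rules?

None of the candidates satisfy all criteria.

F1 (27 nt, A=3 T=13 G=4 C=7): longest run = 3 ✓; length 27 ✓; 3' end TCG has 2 G/C ✓; GC 11/27 = 40.7%, outside 41.7–65.5% ✗ — fails.
F2 (26 nt, A=9 T=8 G=5 C=4): longest run = 5 ✓; length 26 ✓; 3' end ATT has 0 G/C, need ≥1 ✗; GC 9/26 = 34.6%, outside 41.7–65.5% ✗ — fails.
F3 (24 nt, A=10 T=5 G=6 C=3): longest run = 3 ✓; length 24, outside 26–27 ✗; 3' end AAC has 1 G/C ✓; GC 9/24 = 37.5%, outside 41.7–65.5% ✗ — fails.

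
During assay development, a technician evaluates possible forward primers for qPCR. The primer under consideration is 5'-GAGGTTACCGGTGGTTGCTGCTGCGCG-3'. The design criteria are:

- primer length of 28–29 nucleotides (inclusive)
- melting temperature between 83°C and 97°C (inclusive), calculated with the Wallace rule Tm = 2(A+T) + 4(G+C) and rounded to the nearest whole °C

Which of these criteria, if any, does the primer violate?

Fails: length.

Base counts: A=2, T=7, G=12, C=6 (length 27).
length: length 27, outside 28–29 ✗
Tm: Tm = 2·9 + 4·18 = 90°C ✓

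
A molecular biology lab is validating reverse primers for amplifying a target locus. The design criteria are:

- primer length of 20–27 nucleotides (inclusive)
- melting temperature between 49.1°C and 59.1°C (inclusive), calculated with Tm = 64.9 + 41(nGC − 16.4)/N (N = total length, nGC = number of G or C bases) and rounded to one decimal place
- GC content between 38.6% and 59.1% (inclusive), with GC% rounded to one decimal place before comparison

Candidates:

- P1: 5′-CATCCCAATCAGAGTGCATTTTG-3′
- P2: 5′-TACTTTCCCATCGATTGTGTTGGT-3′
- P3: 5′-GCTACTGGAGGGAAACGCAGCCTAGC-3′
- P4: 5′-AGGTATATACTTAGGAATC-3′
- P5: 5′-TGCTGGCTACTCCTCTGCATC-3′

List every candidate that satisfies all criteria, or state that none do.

P1, P2 and P5.

P1 (23 nt, A=6 T=7 G=4 C=6): length 23 ✓; Tm = 64.9 + 41·(10 − 16.4)/23 = 53.5°C ✓; GC 10/23 = 43.5% ✓ — passes.
P2 (24 nt, A=3 T=11 G=5 C=5): length 24 ✓; Tm = 64.9 + 41·(10 − 16.4)/24 = 54.0°C ✓; GC 10/24 = 41.7% ✓ — passes.
P3 (26 nt, A=7 T=3 G=9 C=7): length 26 ✓; Tm = 64.9 + 41·(16 − 16.4)/26 = 64.3°C, outside 49.1–59.1°C ✗; GC 16/26 = 61.5%, outside 38.6–59.1% ✗ — fails.
P4 (19 nt, A=7 T=6 G=4 C=2): length 19, outside 20–27 ✗; Tm = 64.9 + 41·(6 − 16.4)/19 = 42.5°C, outside 49.1–59.1°C ✗; GC 6/19 = 31.6%, outside 38.6–59.1% ✗ — fails.
P5 (21 nt, A=2 T=7 G=4 C=8): length 21 ✓; Tm = 64.9 + 41·(12 − 16.4)/21 = 56.3°C ✓; GC 12/21 = 57.1% ✓ — passes.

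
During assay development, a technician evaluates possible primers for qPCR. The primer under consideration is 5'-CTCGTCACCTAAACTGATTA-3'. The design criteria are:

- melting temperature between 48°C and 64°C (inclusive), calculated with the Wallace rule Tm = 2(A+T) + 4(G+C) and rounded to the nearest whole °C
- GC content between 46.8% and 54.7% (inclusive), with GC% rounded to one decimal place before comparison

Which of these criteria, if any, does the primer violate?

Base counts: A=6, T=6, G=2, C=6 (length 20).
Tm: Tm = 2·12 + 4·8 = 56°C ✓
GC content: GC 8/20 = 40.0%, outside 46.8–54.7% ✗

Fails: GC content.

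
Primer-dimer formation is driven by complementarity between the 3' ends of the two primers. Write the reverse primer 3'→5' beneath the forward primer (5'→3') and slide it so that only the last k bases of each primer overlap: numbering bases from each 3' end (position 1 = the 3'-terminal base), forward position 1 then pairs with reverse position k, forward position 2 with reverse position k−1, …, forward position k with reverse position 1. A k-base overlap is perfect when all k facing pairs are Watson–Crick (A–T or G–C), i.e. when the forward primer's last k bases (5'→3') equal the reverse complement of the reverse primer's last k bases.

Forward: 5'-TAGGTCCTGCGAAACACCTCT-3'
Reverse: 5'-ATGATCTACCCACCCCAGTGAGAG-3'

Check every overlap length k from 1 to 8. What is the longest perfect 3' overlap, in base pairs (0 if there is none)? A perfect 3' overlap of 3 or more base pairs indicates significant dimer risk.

Last 8 bases (5'→3') — forward …ACACCTCT, reverse …AGTGAGAG.
Reverse complement of the reverse primer's last 8 bases: CTCTCACT; its first k bases are the reverse complement of the reverse primer's last k bases, so a perfect k-base overlap needs the forward primer's last k bases to equal them.
Comparing (forward last k vs required): k=1: T vs C ✗; k=2: CT vs CT ✓; k=3: TCT vs CTC ✗; k=4: CTCT vs CTCT ✓; k=5: CCTCT vs CTCTC ✗; k=6: ACCTCT vs CTCTCA ✗; k=7: CACCTCT vs CTCTCAC ✗; k=8: ACACCTCT vs CTCTCACT ✗.
Perfect overlaps at k = 2, 4; the largest is 4.

Longest perfect overlap: 4 complementary base pairs; significant dimer risk (threshold 3).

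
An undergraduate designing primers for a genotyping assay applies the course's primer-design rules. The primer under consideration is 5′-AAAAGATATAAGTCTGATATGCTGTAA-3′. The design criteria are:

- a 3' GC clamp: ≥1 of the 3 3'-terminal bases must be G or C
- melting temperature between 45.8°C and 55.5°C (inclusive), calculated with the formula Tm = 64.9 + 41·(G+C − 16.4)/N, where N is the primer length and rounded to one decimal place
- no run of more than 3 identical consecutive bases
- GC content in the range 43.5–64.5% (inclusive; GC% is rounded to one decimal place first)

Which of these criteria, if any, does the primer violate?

Base counts: A=12, T=8, G=5, C=2 (length 27).
GC clamp: 3' end TAA has 0 G/C, need ≥1 ✗
Tm: Tm = 64.9 + 41·(7 − 16.4)/27 = 50.6°C ✓
homopolymer run: longest run = 4, exceeds 3 ✗
GC content: GC 7/27 = 25.9%, outside 43.5–64.5% ✗

Fails: GC clamp, homopolymer run, GC content.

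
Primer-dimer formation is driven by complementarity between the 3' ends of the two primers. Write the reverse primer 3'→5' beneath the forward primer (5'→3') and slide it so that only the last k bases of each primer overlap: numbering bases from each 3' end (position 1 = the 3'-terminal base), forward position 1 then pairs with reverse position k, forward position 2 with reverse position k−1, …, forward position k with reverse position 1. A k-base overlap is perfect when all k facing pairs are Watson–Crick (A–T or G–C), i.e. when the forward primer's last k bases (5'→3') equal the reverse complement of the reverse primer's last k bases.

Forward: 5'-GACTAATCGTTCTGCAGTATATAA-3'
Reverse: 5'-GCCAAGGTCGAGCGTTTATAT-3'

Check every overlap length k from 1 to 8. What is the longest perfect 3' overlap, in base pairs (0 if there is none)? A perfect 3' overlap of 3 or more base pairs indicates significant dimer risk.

Longest perfect overlap: 6 complementary base pairs; significant dimer risk (threshold 3).

Last 8 bases (5'→3') — forward …GTATATAA, reverse …GTTTATAT.
Reverse complement of the reverse primer's last 8 bases: ATATAAAC; its first k bases are the reverse complement of the reverse primer's last k bases, so a perfect k-base overlap needs the forward primer's last k bases to equal them.
Comparing (forward last k vs required): k=1: A vs A ✓; k=2: AA vs AT ✗; k=3: TAA vs ATA ✗; k=4: ATAA vs ATAT ✗; k=5: TATAA vs ATATA ✗; k=6: ATATAA vs ATATAA ✓; k=7: TATATAA vs ATATAAA ✗; k=8: GTATATAA vs ATATAAAC ✗.
Perfect overlaps at k = 1, 6; the largest is 6.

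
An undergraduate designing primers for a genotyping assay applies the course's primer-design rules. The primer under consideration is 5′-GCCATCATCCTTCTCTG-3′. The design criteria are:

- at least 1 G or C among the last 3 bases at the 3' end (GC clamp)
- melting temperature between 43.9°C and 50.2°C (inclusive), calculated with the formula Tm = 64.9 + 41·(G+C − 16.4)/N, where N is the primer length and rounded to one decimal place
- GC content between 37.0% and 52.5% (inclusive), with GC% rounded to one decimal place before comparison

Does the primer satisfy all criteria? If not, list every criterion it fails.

Base counts: A=2, T=6, G=2, C=7 (length 17).
GC clamp: 3' end CTG has 2 G/C ✓
Tm: Tm = 64.9 + 41·(9 − 16.4)/17 = 47.1°C ✓
GC content: GC 9/17 = 52.9%, outside 37.0–52.5% ✗

Fails: GC content.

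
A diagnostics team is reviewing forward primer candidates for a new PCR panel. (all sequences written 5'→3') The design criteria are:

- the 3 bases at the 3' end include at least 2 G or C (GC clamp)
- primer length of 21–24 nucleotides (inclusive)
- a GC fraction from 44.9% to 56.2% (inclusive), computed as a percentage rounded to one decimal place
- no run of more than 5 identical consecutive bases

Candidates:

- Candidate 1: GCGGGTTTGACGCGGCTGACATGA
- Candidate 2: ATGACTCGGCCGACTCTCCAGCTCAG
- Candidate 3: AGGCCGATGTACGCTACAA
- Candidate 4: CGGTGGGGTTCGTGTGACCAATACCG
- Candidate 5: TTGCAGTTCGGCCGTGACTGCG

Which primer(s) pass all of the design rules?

Candidate 1 (24 nt, A=4 T=5 G=10 C=5): 3' end TGA has 1 G/C, need ≥2 ✗; length 24 ✓; GC 15/24 = 62.5%, outside 44.9–56.2% ✗; longest run = 3 ✓ — fails.
Candidate 2 (26 nt, A=5 T=5 G=6 C=10): 3' end CAG has 2 G/C ✓; length 26, outside 21–24 ✗; GC 16/26 = 61.5%, outside 44.9–56.2% ✗; longest run = 2 ✓ — fails.
Candidate 3 (19 nt, A=6 T=3 G=5 C=5): 3' end CAA has 1 G/C, need ≥2 ✗; length 19, outside 21–24 ✗; GC 10/19 = 52.6% ✓; longest run = 2 ✓ — fails.
Candidate 4 (26 nt, A=4 T=6 G=10 C=6): 3' end CCG has 3 G/C ✓; length 26, outside 21–24 ✗; GC 16/26 = 61.5%, outside 44.9–56.2% ✗; longest run = 4 ✓ — fails.
Candidate 5 (22 nt, A=2 T=6 G=8 C=6): 3' end GCG has 3 G/C ✓; length 22 ✓; GC 14/22 = 63.6%, outside 44.9–56.2% ✗; longest run = 2 ✓ — fails.

None of the candidates satisfy all criteria.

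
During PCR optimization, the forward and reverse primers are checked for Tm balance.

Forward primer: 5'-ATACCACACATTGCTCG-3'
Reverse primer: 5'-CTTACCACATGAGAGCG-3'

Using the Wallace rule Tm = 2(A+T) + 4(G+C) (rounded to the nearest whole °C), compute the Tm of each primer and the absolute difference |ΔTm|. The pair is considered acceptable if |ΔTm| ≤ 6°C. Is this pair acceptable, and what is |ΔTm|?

Forward: A=5 T=4 G=2 C=6 → Tm = 2·9 + 4·8 = 50°C.
Reverse: A=5 T=3 G=4 C=5 → Tm = 2·8 + 4·9 = 52°C.
|ΔTm| = |50 − 52| = 2°C, ≤ 6°C.

|ΔTm| = 2°C; the pair is acceptable.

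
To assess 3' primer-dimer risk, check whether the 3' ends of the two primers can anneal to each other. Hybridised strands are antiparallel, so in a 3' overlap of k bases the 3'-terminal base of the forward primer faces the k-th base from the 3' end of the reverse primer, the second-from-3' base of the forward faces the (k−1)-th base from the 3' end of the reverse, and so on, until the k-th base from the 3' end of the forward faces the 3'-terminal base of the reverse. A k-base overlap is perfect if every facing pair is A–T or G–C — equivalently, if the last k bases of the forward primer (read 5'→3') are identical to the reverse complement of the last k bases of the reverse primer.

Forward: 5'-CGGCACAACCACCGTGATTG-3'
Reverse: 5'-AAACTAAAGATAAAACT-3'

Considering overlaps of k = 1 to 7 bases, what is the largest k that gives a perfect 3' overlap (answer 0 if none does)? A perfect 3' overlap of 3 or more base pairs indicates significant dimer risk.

Last 7 bases (5'→3') — forward …GTGATTG, reverse …TAAAACT.
Reverse complement of the reverse primer's last 7 bases: AGTTTTA; its first k bases are the reverse complement of the reverse primer's last k bases, so a perfect k-base overlap needs the forward primer's last k bases to equal them.
Comparing (forward last k vs required): k=1: G vs A ✗; k=2: TG vs AG ✗; k=3: TTG vs AGT ✗; k=4: ATTG vs AGTT ✗; k=5: GATTG vs AGTTT ✗; k=6: TGATTG vs AGTTTT ✗; k=7: GTGATTG vs AGTTTTA ✗.
No overlap length from 1 to 7 is perfect, so the longest perfect 3' overlap is 0.

Longest perfect overlap: 0 complementary base pairs; below the dimer-risk threshold (threshold 3).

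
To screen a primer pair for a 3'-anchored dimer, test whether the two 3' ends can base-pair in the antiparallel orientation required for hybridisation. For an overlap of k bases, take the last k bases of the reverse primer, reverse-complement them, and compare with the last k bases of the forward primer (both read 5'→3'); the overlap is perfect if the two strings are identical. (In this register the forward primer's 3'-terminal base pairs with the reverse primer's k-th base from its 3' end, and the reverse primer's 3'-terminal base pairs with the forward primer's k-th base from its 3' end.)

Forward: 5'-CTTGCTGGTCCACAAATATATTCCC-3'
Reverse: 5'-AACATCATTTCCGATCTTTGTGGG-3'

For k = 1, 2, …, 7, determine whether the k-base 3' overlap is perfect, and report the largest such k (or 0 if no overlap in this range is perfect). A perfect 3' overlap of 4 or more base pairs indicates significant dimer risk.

Last 7 bases (5'→3') — forward …TATTCCC, reverse …TTGTGGG.
Reverse complement of the reverse primer's last 7 bases: CCCACAA; its first k bases are the reverse complement of the reverse primer's last k bases, so a perfect k-base overlap needs the forward primer's last k bases to equal them.
Comparing (forward last k vs required): k=1: C vs C ✓; k=2: CC vs CC ✓; k=3: CCC vs CCC ✓; k=4: TCCC vs CCCA ✗; k=5: TTCCC vs CCCAC ✗; k=6: ATTCCC vs CCCACA ✗; k=7: TATTCCC vs CCCACAA ✗.
Perfect overlaps at k = 1, 2, 3; the largest is 3.

Longest perfect overlap: 3 complementary base pairs; below the dimer-risk threshold (threshold 4).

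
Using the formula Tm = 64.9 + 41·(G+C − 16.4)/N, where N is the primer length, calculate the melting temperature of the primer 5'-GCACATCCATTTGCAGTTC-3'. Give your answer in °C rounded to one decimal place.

Base counts: A=4, T=6, G=3, C=6; G+C = 9, N = 19.
Tm = 64.9 + 41·(9 − 16.4)/19 = 64.9 + -303.40/19 = 48.9°C.

48.9°C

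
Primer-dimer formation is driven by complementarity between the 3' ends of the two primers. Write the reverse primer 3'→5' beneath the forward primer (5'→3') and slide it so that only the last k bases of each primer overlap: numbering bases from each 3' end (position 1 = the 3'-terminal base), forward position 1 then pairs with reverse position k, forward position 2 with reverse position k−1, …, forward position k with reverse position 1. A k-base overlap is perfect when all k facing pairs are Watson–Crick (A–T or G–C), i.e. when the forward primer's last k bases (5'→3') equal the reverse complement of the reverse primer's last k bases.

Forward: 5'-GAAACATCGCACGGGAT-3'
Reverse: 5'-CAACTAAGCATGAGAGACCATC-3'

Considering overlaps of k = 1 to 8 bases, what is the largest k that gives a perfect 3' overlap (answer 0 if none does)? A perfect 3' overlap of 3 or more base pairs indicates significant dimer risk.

Last 8 bases (5'→3') — forward …CACGGGAT, reverse …AGACCATC.
Reverse complement of the reverse primer's last 8 bases: GATGGTCT; its first k bases are the reverse complement of the reverse primer's last k bases, so a perfect k-base overlap needs the forward primer's last k bases to equal them.
Comparing (forward last k vs required): k=1: T vs G ✗; k=2: AT vs GA ✗; k=3: GAT vs GAT ✓; k=4: GGAT vs GATG ✗; k=5: GGGAT vs GATGG ✗; k=6: CGGGAT vs GATGGT ✗; k=7: ACGGGAT vs GATGGTC ✗; k=8: CACGGGAT vs GATGGTCT ✗.
Only k = 3 is perfect, so the longest perfect 3' overlap is 3.

Longest perfect overlap: 3 complementary base pairs; significant dimer risk (threshold 3).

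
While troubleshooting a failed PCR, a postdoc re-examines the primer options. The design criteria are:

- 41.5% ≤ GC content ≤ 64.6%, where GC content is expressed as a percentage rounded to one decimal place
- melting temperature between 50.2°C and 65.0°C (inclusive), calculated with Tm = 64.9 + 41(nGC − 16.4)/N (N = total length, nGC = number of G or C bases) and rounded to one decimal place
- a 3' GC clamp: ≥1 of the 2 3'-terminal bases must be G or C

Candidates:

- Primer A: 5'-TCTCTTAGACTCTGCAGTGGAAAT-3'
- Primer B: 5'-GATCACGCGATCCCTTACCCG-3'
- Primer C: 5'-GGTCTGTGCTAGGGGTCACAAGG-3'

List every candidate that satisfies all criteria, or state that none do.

Primer A (24 nt, A=6 T=8 G=5 C=5): GC 10/24 = 41.7% ✓; Tm = 64.9 + 41·(10 − 16.4)/24 = 54.0°C ✓; 3' end AT has 0 G/C, need ≥1 ✗ — fails.
Primer B (21 nt, A=4 T=4 G=4 C=9): GC 13/21 = 61.9% ✓; Tm = 64.9 + 41·(13 − 16.4)/21 = 58.3°C ✓; 3' end CG has 2 G/C ✓ — passes.
Primer C (23 nt, A=4 T=5 G=10 C=4): GC 14/23 = 60.9% ✓; Tm = 64.9 + 41·(14 − 16.4)/23 = 60.6°C ✓; 3' end GG has 2 G/C ✓ — passes.

Primer B and Primer C.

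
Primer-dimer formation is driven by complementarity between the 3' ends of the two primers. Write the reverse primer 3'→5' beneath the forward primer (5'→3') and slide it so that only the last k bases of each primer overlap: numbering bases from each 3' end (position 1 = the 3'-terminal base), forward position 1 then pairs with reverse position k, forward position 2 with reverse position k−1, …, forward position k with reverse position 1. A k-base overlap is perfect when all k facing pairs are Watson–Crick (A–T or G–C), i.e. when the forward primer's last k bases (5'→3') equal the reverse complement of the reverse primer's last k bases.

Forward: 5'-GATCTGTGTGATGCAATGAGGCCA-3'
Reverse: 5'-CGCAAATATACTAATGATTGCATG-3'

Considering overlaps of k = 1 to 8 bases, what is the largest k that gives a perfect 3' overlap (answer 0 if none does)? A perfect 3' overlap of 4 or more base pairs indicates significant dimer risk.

Last 8 bases (5'→3') — forward …TGAGGCCA, reverse …ATTGCATG.
Reverse complement of the reverse primer's last 8 bases: CATGCAAT; its first k bases are the reverse complement of the reverse primer's last k bases, so a perfect k-base overlap needs the forward primer's last k bases to equal them.
Comparing (forward last k vs required): k=1: A vs C ✗; k=2: CA vs CA ✓; k=3: CCA vs CAT ✗; k=4: GCCA vs CATG ✗; k=5: GGCCA vs CATGC ✗; k=6: AGGCCA vs CATGCA ✗; k=7: GAGGCCA vs CATGCAA ✗; k=8: TGAGGCCA vs CATGCAAT ✗.
Only k = 2 is perfect, so the longest perfect 3' overlap is 2.

Longest perfect overlap: 2 complementary base pairs; below the dimer-risk threshold (threshold 4).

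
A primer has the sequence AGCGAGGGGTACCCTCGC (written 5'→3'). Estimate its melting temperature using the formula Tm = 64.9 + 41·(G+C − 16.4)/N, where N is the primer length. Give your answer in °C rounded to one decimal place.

57.2°C

Base counts: A=3, T=2, G=7, C=6; G+C = 13, N = 18.
Tm = 64.9 + 41·(13 − 16.4)/18 = 64.9 + -139.40/18 = 57.2°C.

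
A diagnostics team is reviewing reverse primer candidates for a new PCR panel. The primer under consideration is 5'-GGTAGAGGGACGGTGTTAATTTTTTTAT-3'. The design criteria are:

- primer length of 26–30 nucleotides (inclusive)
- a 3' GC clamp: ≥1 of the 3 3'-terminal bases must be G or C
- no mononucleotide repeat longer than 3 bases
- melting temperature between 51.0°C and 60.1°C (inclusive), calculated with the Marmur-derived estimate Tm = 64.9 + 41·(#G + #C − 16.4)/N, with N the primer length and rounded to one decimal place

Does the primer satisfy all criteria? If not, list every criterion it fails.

Fails: GC clamp, homopolymer run.

Base counts: A=6, T=12, G=9, C=1 (length 28).
length: length 28 ✓
GC clamp: 3' end TAT has 0 G/C, need ≥1 ✗
homopolymer run: longest run = 7, exceeds 3 ✗
Tm: Tm = 64.9 + 41·(10 − 16.4)/28 = 55.5°C ✓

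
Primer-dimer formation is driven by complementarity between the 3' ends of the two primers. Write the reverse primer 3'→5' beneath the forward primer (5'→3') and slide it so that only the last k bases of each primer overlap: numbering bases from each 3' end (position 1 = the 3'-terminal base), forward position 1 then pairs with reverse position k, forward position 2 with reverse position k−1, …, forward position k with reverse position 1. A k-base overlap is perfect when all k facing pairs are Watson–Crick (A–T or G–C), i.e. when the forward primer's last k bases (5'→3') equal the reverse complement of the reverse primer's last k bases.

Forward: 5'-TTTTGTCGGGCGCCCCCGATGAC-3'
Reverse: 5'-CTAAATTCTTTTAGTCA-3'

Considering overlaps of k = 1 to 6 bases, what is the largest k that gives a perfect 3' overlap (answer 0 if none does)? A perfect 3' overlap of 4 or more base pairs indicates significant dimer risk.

Longest perfect overlap: 4 complementary base pairs; significant dimer risk (threshold 4).

Last 6 bases (5'→3') — forward …GATGAC, reverse …TAGTCA.
Reverse complement of the reverse primer's last 6 bases: TGACTA; its first k bases are the reverse complement of the reverse primer's last k bases, so a perfect k-base overlap needs the forward primer's last k bases to equal them.
Comparing (forward last k vs required): k=1: C vs T ✗; k=2: AC vs TG ✗; k=3: GAC vs TGA ✗; k=4: TGAC vs TGAC ✓; k=5: ATGAC vs TGACT ✗; k=6: GATGAC vs TGACTA ✗.
Only k = 4 is perfect, so the longest perfect 3' overlap is 4.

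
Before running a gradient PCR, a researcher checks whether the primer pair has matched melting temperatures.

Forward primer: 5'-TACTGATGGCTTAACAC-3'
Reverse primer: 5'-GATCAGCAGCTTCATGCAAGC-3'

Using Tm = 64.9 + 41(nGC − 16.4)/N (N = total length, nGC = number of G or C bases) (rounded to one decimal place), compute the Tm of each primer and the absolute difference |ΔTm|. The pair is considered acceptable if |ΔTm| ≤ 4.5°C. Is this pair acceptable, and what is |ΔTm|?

|ΔTm| = 12.2°C; the pair is not acceptable.

Forward: G+C = 7, N = 17 → Tm = 64.9 + 41·(7 − 16.4)/17 = 42.2°C.
Reverse: G+C = 11, N = 21 → Tm = 64.9 + 41·(11 − 16.4)/21 = 54.4°C.
|ΔTm| = |42.2 − 54.4| = 12.2°C, > 4.5°C.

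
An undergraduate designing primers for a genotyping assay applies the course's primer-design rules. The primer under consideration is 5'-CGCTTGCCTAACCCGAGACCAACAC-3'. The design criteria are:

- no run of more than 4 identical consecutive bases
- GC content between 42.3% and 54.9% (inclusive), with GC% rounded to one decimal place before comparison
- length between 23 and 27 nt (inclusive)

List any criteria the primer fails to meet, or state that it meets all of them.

Base counts: A=7, T=3, G=4, C=11 (length 25).
homopolymer run: longest run = 3 ✓
GC content: GC 15/25 = 60.0%, outside 42.3–54.9% ✗
length: length 25 ✓

Fails: GC content.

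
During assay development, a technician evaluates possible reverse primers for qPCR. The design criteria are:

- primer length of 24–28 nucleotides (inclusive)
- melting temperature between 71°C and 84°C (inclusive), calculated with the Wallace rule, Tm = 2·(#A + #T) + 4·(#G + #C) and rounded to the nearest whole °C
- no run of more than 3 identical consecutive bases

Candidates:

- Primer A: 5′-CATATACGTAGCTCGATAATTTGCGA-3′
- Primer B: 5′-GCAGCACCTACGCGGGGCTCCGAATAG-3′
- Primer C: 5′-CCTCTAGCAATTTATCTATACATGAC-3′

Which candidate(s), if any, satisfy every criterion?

Primer A only.

Primer A (26 nt, A=8 T=8 G=5 C=5): length 26 ✓; Tm = 2·16 + 4·10 = 72°C ✓; longest run = 3 ✓ — passes.
Primer B (27 nt, A=6 T=3 G=9 C=9): length 27 ✓; Tm = 2·9 + 4·18 = 90°C, outside 71–84°C ✗; longest run = 4, exceeds 3 ✗ — fails.
Primer C (26 nt, A=8 T=9 G=2 C=7): length 26 ✓; Tm = 2·17 + 4·9 = 70°C, outside 71–84°C ✗; longest run = 3 ✓ — fails.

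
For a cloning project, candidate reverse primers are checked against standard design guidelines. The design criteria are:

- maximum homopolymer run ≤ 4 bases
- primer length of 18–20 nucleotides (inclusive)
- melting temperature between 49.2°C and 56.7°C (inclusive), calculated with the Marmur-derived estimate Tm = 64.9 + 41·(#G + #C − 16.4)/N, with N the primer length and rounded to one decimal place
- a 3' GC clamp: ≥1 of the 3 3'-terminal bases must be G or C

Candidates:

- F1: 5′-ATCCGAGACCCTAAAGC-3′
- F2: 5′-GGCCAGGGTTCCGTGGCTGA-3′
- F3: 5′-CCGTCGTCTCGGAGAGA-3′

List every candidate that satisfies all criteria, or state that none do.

F1 (17 nt, A=6 T=2 G=3 C=6): longest run = 3 ✓; length 17, outside 18–20 ✗; Tm = 64.9 + 41·(9 − 16.4)/17 = 47.1°C, outside 49.2–56.7°C ✗; 3' end AGC has 2 G/C ✓ — fails.
F2 (20 nt, A=2 T=4 G=9 C=5): longest run = 3 ✓; length 20 ✓; Tm = 64.9 + 41·(14 − 16.4)/20 = 60.0°C, outside 49.2–56.7°C ✗; 3' end TGA has 1 G/C ✓ — fails.
F3 (17 nt, A=3 T=3 G=6 C=5): longest run = 2 ✓; length 17, outside 18–20 ✗; Tm = 64.9 + 41·(11 − 16.4)/17 = 51.9°C ✓; 3' end AGA has 1 G/C ✓ — fails.

None of the candidates satisfy all criteria.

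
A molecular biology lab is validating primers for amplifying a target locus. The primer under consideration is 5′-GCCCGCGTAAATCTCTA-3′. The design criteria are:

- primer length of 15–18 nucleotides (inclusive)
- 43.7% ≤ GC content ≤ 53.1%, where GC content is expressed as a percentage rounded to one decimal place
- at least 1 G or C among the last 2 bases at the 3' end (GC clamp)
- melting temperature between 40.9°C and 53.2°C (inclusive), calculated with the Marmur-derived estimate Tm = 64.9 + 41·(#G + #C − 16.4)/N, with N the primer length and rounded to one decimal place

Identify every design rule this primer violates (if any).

Fails: GC clamp.

Base counts: A=4, T=4, G=3, C=6 (length 17).
length: length 17 ✓
GC content: GC 9/17 = 52.9% ✓
GC clamp: 3' end TA has 0 G/C, need ≥1 ✗
Tm: Tm = 64.9 + 41·(9 − 16.4)/17 = 47.1°C ✓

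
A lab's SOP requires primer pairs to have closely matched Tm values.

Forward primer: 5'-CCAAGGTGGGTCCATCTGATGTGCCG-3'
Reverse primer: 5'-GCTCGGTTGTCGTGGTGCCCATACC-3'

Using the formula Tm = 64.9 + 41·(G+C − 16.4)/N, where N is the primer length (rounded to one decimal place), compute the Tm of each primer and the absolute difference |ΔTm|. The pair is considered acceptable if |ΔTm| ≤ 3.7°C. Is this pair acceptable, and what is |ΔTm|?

Forward: G+C = 16, N = 26 → Tm = 64.9 + 41·(16 − 16.4)/26 = 64.3°C.
Reverse: G+C = 16, N = 25 → Tm = 64.9 + 41·(16 − 16.4)/25 = 64.2°C.
|ΔTm| = |64.3 − 64.2| = 0.1°C, ≤ 3.7°C.

|ΔTm| = 0.1°C; the pair is acceptable.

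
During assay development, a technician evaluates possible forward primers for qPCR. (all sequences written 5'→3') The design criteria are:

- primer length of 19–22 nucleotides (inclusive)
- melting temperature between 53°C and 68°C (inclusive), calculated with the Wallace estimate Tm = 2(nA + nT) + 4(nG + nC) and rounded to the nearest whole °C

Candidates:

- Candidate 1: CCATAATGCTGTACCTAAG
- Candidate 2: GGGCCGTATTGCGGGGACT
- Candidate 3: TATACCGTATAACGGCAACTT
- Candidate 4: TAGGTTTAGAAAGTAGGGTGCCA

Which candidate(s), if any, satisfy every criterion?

Candidate 1 (19 nt, A=6 T=5 G=3 C=5): length 19 ✓; Tm = 2·11 + 4·8 = 54°C ✓ — passes.
Candidate 2 (19 nt, A=2 T=4 G=9 C=4): length 19 ✓; Tm = 2·6 + 4·13 = 64°C ✓ — passes.
Candidate 3 (21 nt, A=7 T=6 G=3 C=5): length 21 ✓; Tm = 2·13 + 4·8 = 58°C ✓ — passes.
Candidate 4 (23 nt, A=7 T=6 G=8 C=2): length 23, outside 19–22 ✗; Tm = 2·13 + 4·10 = 66°C ✓ — fails.

Candidate 1, Candidate 2 and Candidate 3.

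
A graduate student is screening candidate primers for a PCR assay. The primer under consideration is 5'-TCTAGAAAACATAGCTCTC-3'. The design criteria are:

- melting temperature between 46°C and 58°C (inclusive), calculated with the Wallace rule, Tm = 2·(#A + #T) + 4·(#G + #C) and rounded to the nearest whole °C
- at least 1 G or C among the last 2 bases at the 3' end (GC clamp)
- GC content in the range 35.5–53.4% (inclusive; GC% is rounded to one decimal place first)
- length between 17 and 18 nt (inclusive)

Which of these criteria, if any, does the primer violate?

Fails: length.

Base counts: A=7, T=5, G=2, C=5 (length 19).
Tm: Tm = 2·12 + 4·7 = 52°C ✓
GC clamp: 3' end TC has 1 G/C ✓
GC content: GC 7/19 = 36.8% ✓
length: length 19, outside 17–18 ✗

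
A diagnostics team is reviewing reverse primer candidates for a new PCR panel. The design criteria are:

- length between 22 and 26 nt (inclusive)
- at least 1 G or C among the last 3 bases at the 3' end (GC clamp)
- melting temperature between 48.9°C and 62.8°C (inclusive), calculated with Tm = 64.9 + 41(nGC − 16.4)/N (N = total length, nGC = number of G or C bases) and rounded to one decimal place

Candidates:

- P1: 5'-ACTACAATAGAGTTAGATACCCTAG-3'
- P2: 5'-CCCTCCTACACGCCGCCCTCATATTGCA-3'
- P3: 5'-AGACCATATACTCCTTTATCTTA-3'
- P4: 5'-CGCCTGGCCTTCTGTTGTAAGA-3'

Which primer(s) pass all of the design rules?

P1 (25 nt, A=10 T=6 G=4 C=5): length 25 ✓; 3' end TAG has 1 G/C ✓; Tm = 64.9 + 41·(9 − 16.4)/25 = 52.8°C ✓ — passes.
P2 (28 nt, A=5 T=6 G=3 C=14): length 28, outside 22–26 ✗; 3' end GCA has 2 G/C ✓; Tm = 64.9 + 41·(17 − 16.4)/28 = 65.8°C, outside 48.9–62.8°C ✗ — fails.
P3 (23 nt, A=7 T=9 G=1 C=6): length 23 ✓; 3' end TTA has 0 G/C, need ≥1 ✗; Tm = 64.9 + 41·(7 − 16.4)/23 = 48.1°C, outside 48.9–62.8°C ✗ — fails.
P4 (22 nt, A=3 T=7 G=6 C=6): length 22 ✓; 3' end AGA has 1 G/C ✓; Tm = 64.9 + 41·(12 − 16.4)/22 = 56.7°C ✓ — passes.

P1 and P4.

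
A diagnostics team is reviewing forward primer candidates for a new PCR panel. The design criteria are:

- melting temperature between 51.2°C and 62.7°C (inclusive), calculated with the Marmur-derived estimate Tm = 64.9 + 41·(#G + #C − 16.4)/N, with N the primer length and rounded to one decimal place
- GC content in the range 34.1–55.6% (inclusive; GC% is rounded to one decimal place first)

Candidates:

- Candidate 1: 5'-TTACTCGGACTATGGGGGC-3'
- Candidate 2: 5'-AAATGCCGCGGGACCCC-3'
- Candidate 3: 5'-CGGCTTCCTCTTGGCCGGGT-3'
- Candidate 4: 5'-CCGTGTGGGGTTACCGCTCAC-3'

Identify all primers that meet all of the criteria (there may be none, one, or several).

None of the candidates satisfy all criteria.

Candidate 1 (19 nt, A=3 T=5 G=7 C=4): Tm = 64.9 + 41·(11 − 16.4)/19 = 53.2°C ✓; GC 11/19 = 57.9%, outside 34.1–55.6% ✗ — fails.
Candidate 2 (17 nt, A=4 T=1 G=5 C=7): Tm = 64.9 + 41·(12 − 16.4)/17 = 54.3°C ✓; GC 12/17 = 70.6%, outside 34.1–55.6% ✗ — fails.
Candidate 3 (20 nt, A=0 T=6 G=7 C=7): Tm = 64.9 + 41·(14 − 16.4)/20 = 60.0°C ✓; GC 14/20 = 70.0%, outside 34.1–55.6% ✗ — fails.
Candidate 4 (21 nt, A=2 T=5 G=7 C=7): Tm = 64.9 + 41·(14 − 16.4)/21 = 60.2°C ✓; GC 14/21 = 66.7%, outside 34.1–55.6% ✗ — fails.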